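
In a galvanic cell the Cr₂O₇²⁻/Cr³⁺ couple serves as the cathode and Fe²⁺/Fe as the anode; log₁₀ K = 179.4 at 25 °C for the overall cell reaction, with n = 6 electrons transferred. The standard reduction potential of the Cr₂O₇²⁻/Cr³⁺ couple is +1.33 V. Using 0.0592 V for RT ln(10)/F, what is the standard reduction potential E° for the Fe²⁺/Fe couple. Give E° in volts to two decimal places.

E°cell = (0.0592/n)·log K = (0.0592/6)(179.4) = +1.770 V.
Since Cr₂O₇²⁻/Cr³⁺ is the cathode and Fe²⁺/Fe the anode, E°cell = E°(Cr₂O₇²⁻/Cr³⁺) − E°(Fe²⁺/Fe).
So E°(Fe²⁺/Fe) = E°(Cr₂O₇²⁻/Cr³⁺) − E°cell = (+1.33) − (+1.770) = -0.44 V.

-0.44 V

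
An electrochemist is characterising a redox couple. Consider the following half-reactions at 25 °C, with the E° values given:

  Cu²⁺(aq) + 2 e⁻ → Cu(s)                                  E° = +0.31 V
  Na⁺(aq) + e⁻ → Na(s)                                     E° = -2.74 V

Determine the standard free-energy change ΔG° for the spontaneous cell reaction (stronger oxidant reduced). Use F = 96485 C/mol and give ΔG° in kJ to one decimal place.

-588.6 kJ

Cu²⁺/Cu (E° = +0.31 V) is the cathode; Na⁺/Na (E° = -2.74 V) is the anode, so E°cell = +3.05 V.
Balancing electrons gives n = 2 (lcm of 2 and 1).
ΔG° = −nFE° = −(2)(96485)(+3.05) = -588,558 J = -588.6 kJ.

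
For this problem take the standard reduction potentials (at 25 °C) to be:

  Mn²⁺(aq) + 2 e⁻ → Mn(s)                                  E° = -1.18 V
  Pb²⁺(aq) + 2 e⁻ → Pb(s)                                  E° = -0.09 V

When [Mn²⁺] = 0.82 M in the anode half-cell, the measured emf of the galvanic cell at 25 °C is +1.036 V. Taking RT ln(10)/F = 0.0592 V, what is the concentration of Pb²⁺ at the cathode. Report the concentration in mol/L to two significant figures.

Pb²⁺/Pb is the cathode, Mn²⁺/Mn the anode: E°cell = +1.09 V, n = 2.
Overall reaction: Pb²⁺(aq) + Mn(s) → Pb(s) + Mn²⁺(aq); Q = [Mn²⁺]^1/[Pb²⁺]^1.
From E = E° − (0.0592/n) log Q: log Q = (E° − E)·n/0.0592 = (+1.09 − (+1.036))·2/0.0592 = 1.8243.
So 1·log[Pb²⁺] = 1·log(0.82) − log Q = -0.0862 − (1.8243) = -1.9105; [Pb²⁺] = 10^(-1.9105) ≈ 0.012 M.

0.012 M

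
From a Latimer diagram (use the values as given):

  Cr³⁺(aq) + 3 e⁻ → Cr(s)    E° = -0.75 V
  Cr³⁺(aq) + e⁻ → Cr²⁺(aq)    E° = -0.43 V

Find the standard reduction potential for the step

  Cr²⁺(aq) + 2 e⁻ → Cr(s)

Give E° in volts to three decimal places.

Sequential free energies add, so n₃E°₃ = n₁E°₁ + n₂E°₂.
With n₃ = 3, and the known step contributing 1×(-0.43) V, the unknown satisfies 2·E° = 3×(-0.75) − 1×(-0.43) = -1.820.
E° = -1.820 / 2 = -0.910 V.

-0.910 V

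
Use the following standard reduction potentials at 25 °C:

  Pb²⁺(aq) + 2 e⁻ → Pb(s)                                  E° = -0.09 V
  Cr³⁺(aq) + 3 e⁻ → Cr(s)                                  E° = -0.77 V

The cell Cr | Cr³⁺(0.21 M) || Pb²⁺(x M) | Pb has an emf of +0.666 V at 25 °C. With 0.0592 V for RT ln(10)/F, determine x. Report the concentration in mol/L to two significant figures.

Pb²⁺/Pb is the cathode, Cr³⁺/Cr the anode: E°cell = +0.68 V, n = 6.
Overall reaction: 3 Pb²⁺(aq) + 2 Cr(s) → 3 Pb(s) + 2 Cr³⁺(aq); Q = [Cr³⁺]^2/[Pb²⁺]^3.
From E = E° − (0.0592/n) log Q: log Q = (E° − E)·n/0.0592 = (+0.68 − (+0.666))·6/0.0592 = 1.4189.
So 3·log[Pb²⁺] = 2·log(0.21) − log Q = -1.3556 − (1.4189) = -2.7745; log[Pb²⁺] = -2.7745 / 3 = -0.9248; [Pb²⁺] = 10^(-0.9248) ≈ 0.12 M.

0.12 M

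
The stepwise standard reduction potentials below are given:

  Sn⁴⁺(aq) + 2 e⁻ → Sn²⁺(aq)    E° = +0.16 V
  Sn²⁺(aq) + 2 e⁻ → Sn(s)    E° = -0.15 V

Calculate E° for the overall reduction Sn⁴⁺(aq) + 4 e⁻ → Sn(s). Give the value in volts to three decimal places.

Standard free energies of sequential steps add: ΔG°₃ = ΔG°₁ + ΔG°₂, so n₃E°₃ = n₁E°₁ + n₂E°₂.
E°₃ = (2×+0.16 + 2×-0.15) / 4 = (+0.020) / 4 = +0.005 V.

+0.005 V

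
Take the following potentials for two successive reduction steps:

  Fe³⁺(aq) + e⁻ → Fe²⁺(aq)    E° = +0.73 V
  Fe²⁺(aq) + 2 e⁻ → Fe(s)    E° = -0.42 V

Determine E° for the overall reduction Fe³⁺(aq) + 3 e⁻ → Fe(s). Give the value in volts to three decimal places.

-0.037 V

Standard free energies of sequential steps add: ΔG°₃ = ΔG°₁ + ΔG°₂, so n₃E°₃ = n₁E°₁ + n₂E°₂.
E°₃ = (1×+0.73 + 2×-0.42) / 3 = (-0.110) / 3 = -0.037 V.
Simply averaging or adding the two E° values would be wrong; the electron-weighted sum is required.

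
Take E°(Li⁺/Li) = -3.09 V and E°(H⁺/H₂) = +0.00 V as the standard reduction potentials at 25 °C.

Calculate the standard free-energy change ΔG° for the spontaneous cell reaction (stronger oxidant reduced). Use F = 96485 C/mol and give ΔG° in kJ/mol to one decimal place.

-596.3 kJ/mol

H⁺/H₂ (E° = +0.00 V) is the cathode; Li⁺/Li (E° = -3.09 V) is the anode, so E°cell = +3.09 V.
Balancing electrons gives n = 2 (lcm of 2 and 1).
ΔG° = −nFE° = −(2)(96485)(+3.09) = -596,277 J = -596.3 kJ/mol.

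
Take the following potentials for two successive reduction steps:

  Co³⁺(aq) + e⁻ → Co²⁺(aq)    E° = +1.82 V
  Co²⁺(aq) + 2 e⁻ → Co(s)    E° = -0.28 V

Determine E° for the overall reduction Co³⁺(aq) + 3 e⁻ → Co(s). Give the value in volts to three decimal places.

+0.420 V

Standard free energies of sequential steps add: ΔG°₃ = ΔG°₁ + ΔG°₂, so n₃E°₃ = n₁E°₁ + n₂E°₂.
E°₃ = (1×+1.82 + 2×-0.28) / 3 = (+1.260) / 3 = +0.420 V.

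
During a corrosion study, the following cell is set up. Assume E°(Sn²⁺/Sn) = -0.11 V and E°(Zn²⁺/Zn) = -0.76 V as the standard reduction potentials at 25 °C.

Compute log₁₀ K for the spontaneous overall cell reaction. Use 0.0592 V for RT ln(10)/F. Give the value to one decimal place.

Cathode: Sn²⁺/Sn; anode: Zn²⁺/Zn. E°cell = +0.65 V, n = 2.
log K = nE°cell / 0.0592 = (2)(+0.65) / 0.0592 = 22.0.

22.0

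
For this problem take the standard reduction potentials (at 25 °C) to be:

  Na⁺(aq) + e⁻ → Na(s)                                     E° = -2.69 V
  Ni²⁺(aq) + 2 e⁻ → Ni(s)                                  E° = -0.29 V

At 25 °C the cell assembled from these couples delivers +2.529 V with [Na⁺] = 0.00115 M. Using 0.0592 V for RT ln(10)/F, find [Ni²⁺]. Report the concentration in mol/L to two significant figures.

0.030 M

Ni²⁺/Ni is the cathode, Na⁺/Na the anode: E°cell = +2.40 V, n = 2.
Overall reaction: Ni²⁺(aq) + 2 Na(s) → Ni(s) + 2 Na⁺(aq); Q = [Na⁺]^2/[Ni²⁺]^1.
From E = E° − (0.0592/n) log Q: log Q = (E° − E)·n/0.0592 = (+2.40 − (+2.529))·2/0.0592 = -4.3581.
So 1·log[Ni²⁺] = 2·log(0.00115) − log Q = -5.8786 − (-4.3581) = -1.5205; [Ni²⁺] = 10^(-1.5205) ≈ 0.030 M.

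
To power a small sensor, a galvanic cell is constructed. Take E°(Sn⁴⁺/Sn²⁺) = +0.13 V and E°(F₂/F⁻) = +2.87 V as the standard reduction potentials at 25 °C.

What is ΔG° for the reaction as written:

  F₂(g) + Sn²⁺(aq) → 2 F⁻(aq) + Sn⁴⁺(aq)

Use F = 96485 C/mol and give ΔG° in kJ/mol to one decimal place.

-528.7 kJ/mol

As written, F₂/F⁻ is reduced (cathode) and Sn⁴⁺/Sn²⁺ is oxidised (anode), so E°cell = (+2.87) − (+0.13) = +2.74 V.
Balancing electrons gives n = 2.
ΔG° = −nFE° = −(2)(96485)(+2.74) = -528,738 J = -528.7 kJ/mol.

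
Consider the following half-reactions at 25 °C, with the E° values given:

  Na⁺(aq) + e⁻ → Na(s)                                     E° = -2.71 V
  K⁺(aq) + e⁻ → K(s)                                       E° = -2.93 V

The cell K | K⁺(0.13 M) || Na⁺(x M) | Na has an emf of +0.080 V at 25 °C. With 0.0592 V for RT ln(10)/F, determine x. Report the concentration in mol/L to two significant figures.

0.00056 M

Na⁺/Na is the cathode, K⁺/K the anode: E°cell = +0.22 V, n = 1.
Overall reaction: Na⁺(aq) + K(s) → Na(s) + K⁺(aq); Q = [K⁺]^1/[Na⁺]^1.
From E = E° − (0.0592/n) log Q: log Q = (E° − E)·n/0.0592 = (+0.22 − (+0.080))·1/0.0592 = 2.3649.
So 1·log[Na⁺] = 1·log(0.13) − log Q = -0.8861 − (2.3649) = -3.2510; [Na⁺] = 10^(-3.2510) ≈ 0.00056 M.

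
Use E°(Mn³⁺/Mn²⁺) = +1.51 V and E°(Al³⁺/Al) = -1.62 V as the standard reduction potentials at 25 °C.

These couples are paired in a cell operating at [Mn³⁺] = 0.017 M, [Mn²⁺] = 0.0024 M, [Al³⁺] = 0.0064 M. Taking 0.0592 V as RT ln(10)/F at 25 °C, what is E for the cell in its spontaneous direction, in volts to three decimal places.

+3.224 V

Mn³⁺/Mn²⁺ is the cathode (higher E°), Al³⁺/Al the anode: E°cell = +1.51 − (-1.62) = +3.13 V, n = 3.
Overall: 3 Mn³⁺(aq) + Al(s) → 3 Mn²⁺(aq) + Al³⁺(aq)
Q = [Mn²⁺]^3·[Al³⁺] / ([Mn³⁺]^3); log Q = -4.745.
E = E° − (0.0592/n) log Q = +3.13 − (0.0592/3)(-4.745) = +3.224 V.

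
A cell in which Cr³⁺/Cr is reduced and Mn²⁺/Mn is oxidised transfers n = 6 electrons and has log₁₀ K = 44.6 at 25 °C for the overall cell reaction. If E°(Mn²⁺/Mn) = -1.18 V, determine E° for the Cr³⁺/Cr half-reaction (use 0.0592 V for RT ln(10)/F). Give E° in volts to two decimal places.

E°cell = (0.0592/n)·log K = (0.0592/6)(44.6) = +0.440 V.
Since Cr³⁺/Cr is the cathode and Mn²⁺/Mn the anode, E°cell = E°(Cr³⁺/Cr) − E°(Mn²⁺/Mn).
So E°(Cr³⁺/Cr) = E°cell + E°(Mn²⁺/Mn) = +0.440 + (-1.18) = -0.74 V.

-0.74 V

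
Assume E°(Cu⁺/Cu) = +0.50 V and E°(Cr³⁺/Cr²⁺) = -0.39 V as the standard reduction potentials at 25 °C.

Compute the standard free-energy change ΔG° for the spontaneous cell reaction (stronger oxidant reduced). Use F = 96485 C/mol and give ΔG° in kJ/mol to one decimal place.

Cu⁺/Cu (E° = +0.50 V) is the cathode; Cr³⁺/Cr²⁺ (E° = -0.39 V) is the anode, so E°cell = +0.89 V.
Balancing electrons gives n = 1 (lcm of 1 and 1).
ΔG° = −nFE° = −(1)(96485)(+0.89) = -85,872 J = -85.9 kJ/mol.

-85.9 kJ/mol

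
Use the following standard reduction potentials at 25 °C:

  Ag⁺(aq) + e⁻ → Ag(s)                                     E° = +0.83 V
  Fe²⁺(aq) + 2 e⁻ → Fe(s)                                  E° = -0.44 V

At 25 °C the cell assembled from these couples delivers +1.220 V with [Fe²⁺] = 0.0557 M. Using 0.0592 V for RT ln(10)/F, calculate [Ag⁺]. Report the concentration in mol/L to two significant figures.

0.034 M

Ag⁺/Ag is the cathode, Fe²⁺/Fe the anode: E°cell = +1.27 V, n = 2.
Overall reaction: 2 Ag⁺(aq) + Fe(s) → 2 Ag(s) + Fe²⁺(aq); Q = [Fe²⁺]^1/[Ag⁺]^2.
From E = E° − (0.0592/n) log Q: log Q = (E° − E)·n/0.0592 = (+1.27 − (+1.220))·2/0.0592 = 1.6892.
So 2·log[Ag⁺] = 1·log(0.0557) − log Q = -1.2541 − (1.6892) = -2.9433; log[Ag⁺] = -2.9433 / 2 = -1.4716; [Ag⁺] = 10^(-1.4716) ≈ 0.034 M.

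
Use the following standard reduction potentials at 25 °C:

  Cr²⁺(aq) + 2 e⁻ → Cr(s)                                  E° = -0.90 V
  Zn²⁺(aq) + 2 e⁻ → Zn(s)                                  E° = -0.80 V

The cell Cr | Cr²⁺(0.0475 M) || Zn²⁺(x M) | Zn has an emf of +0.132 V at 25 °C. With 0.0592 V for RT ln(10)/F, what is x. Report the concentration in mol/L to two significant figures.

0.57 M

Zn²⁺/Zn is the cathode, Cr²⁺/Cr the anode: E°cell = +0.10 V, n = 2.
Overall reaction: Zn²⁺(aq) + Cr(s) → Zn(s) + Cr²⁺(aq); Q = [Cr²⁺]^1/[Zn²⁺]^1.
From E = E° − (0.0592/n) log Q: log Q = (E° − E)·n/0.0592 = (+0.10 − (+0.132))·2/0.0592 = -1.0811.
So 1·log[Zn²⁺] = 1·log(0.0475) − log Q = -1.3233 − (-1.0811) = -0.2422; [Zn²⁺] = 10^(-0.2422) ≈ 0.57 M.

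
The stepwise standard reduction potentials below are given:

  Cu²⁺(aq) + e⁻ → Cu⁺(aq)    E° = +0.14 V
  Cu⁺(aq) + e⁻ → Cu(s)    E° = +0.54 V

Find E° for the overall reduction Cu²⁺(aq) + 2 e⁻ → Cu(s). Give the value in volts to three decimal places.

+0.340 V

Since ΔG° = −nFE° is additive over sequential reductions, n₃E°₃ = n₁E°₁ + n₂E°₂.
E°₃ = (1×+0.14 + 1×+0.54) / 2 = (+0.680) / 2 = +0.340 V.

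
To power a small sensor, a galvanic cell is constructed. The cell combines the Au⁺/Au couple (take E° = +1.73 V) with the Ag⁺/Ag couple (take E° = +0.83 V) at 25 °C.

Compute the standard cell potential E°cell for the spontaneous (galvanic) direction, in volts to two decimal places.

The Au⁺/Au couple has the higher reduction potential, so it is the cathode; Ag⁺/Ag is oxidised at the anode.
E°cell = E°(cathode) − E°(anode) = (+1.73) − (+0.83) = +0.90 V.

+0.90 V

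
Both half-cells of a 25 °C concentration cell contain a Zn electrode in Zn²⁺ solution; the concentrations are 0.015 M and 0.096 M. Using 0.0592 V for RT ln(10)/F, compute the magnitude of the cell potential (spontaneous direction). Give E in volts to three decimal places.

For a concentration cell E°cell = 0. The 0.096 M side is the cathode (reduction is favoured where [Zn²⁺] is higher).
With n = 2, E = −(0.0592/2) log([Zn²⁺]ₐₙ/[Zn²⁺]꜀ₐₜ) = −(0.0592/2) log(0.015/0.096) = −(0.0592/2)(-0.806) = +0.024 V.

+0.024 V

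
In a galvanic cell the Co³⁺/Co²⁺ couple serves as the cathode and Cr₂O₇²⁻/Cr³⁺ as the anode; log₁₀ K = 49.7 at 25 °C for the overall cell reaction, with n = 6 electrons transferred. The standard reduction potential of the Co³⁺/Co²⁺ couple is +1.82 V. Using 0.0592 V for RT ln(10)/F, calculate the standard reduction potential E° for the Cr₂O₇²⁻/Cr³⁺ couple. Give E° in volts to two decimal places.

E°cell = (0.0592/n)·log K = (0.0592/6)(49.7) = +0.490 V.
Since Co³⁺/Co²⁺ is the cathode and Cr₂O₇²⁻/Cr³⁺ the anode, E°cell = E°(Co³⁺/Co²⁺) − E°(Cr₂O₇²⁻/Cr³⁺).
So E°(Cr₂O₇²⁻/Cr³⁺) = E°(Co³⁺/Co²⁺) − E°cell = (+1.82) − (+0.490) = +1.33 V.

+1.33 V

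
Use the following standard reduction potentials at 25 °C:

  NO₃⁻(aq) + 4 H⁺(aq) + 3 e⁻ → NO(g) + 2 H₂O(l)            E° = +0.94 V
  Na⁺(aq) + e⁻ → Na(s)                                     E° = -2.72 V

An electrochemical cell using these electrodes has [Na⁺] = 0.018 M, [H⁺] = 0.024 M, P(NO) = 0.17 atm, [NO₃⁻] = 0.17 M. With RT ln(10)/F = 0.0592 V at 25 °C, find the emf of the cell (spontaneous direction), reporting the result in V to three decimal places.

+3.635 V

NO₃⁻/NO is the cathode (higher E°), Na⁺/Na the anode: E°cell = +0.94 − (-2.72) = +3.66 V, n = 3.
Overall: NO₃⁻(aq) + 4 H⁺(aq) + 3 Na(s) → NO(g) + 2 H₂O(l) + 3 Na⁺(aq)
Q = P(NO)·[Na⁺]^3 / ([NO₃⁻]·[H⁺]^4); log Q = 1.245.
E = E° − (0.0592/n) log Q = +3.66 − (0.0592/3)(1.245) = +3.635 V.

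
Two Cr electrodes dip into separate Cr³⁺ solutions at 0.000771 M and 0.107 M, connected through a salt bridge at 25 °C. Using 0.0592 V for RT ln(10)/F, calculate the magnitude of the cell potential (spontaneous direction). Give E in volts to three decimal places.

+0.042 V

For a concentration cell E°cell = 0. The 0.107 M side is the cathode (reduction is favoured where [Cr³⁺] is higher).
With n = 3, E = −(0.0592/3) log([Cr³⁺]ₐₙ/[Cr³⁺]꜀ₐₜ) = −(0.0592/3) log(0.000771/0.107) = −(0.0592/3)(-2.142) = +0.042 V.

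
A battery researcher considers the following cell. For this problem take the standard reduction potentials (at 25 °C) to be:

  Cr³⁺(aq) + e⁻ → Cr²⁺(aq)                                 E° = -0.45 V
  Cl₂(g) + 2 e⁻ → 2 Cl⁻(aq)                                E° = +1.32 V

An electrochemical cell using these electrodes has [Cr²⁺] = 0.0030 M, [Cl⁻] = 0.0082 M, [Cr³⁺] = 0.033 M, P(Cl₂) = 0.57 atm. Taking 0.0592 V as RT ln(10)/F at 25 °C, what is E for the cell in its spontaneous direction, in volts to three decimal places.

Cl₂/Cl⁻ is the cathode (higher E°), Cr³⁺/Cr²⁺ the anode: E°cell = +1.32 − (-0.45) = +1.77 V, n = 2.
Overall: Cl₂(g) + 2 Cr²⁺(aq) → 2 Cl⁻(aq) + 2 Cr³⁺(aq)
Q = [Cl⁻]^2·[Cr³⁺]^2 / (P(Cl₂)·[Cr²⁺]^2); log Q = -1.845.
E = E° − (0.0592/n) log Q = +1.77 − (0.0592/2)(-1.845) = +1.825 V.

+1.825 V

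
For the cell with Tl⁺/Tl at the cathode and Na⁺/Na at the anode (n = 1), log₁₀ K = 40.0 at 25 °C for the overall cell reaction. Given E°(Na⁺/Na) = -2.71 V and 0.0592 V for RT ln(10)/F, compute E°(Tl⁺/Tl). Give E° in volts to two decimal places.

-0.34 V

E°cell = (0.0592/n)·log K = (0.0592/1)(40.0) = +2.368 V.
Since Tl⁺/Tl is the cathode and Na⁺/Na the anode, E°cell = E°(Tl⁺/Tl) − E°(Na⁺/Na).
So E°(Tl⁺/Tl) = E°cell + E°(Na⁺/Na) = +2.368 + (-2.71) = -0.34 V.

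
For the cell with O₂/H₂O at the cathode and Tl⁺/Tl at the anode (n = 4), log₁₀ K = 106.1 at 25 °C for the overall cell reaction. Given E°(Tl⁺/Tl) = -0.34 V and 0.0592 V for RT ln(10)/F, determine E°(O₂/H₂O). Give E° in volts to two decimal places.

+1.23 V

E°cell = (0.0592/n)·log K = (0.0592/4)(106.1) = +1.570 V.
Since O₂/H₂O is the cathode and Tl⁺/Tl the anode, E°cell = E°(O₂/H₂O) − E°(Tl⁺/Tl).
So E°(O₂/H₂O) = E°cell + E°(Tl⁺/Tl) = +1.570 + (-0.34) = +1.23 V.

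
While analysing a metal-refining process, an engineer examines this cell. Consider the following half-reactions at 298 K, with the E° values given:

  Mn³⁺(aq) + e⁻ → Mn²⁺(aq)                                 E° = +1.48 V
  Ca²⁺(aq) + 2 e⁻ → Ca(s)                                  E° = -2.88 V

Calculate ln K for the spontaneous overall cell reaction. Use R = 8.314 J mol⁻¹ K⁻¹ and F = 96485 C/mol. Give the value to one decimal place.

339.6

Cathode: Mn³⁺/Mn²⁺; anode: Ca²⁺/Ca. E°cell = (+1.48) − (-2.88) = +4.36 V, with n = 2.
ΔG° = −nFE° = −RT ln K, so ln K = nFE°/(RT) = (2)(96485)(+4.36) / ((8.314)(298)) = 339.586.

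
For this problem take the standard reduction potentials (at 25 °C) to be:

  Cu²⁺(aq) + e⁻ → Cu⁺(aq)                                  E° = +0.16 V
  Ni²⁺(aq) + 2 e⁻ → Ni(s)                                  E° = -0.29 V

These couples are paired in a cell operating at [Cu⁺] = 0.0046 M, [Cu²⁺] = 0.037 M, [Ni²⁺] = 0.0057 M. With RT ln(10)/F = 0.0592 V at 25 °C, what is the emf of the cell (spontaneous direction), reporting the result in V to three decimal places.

Cu²⁺/Cu⁺ is the cathode (higher E°), Ni²⁺/Ni the anode: E°cell = +0.16 − (-0.29) = +0.45 V, n = 2.
Overall: 2 Cu²⁺(aq) + Ni(s) → 2 Cu⁺(aq) + Ni²⁺(aq)
Q = [Cu⁺]^2·[Ni²⁺] / ([Cu²⁺]^2); log Q = -4.055.
E = E° − (0.0592/n) log Q = +0.45 − (0.0592/2)(-4.055) = +0.570 V.

+0.570 V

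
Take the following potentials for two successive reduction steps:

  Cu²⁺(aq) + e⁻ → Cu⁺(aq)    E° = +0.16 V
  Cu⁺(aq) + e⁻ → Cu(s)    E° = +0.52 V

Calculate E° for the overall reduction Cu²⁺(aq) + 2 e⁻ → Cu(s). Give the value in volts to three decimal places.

Standard free energies of sequential steps add: ΔG°₃ = ΔG°₁ + ΔG°₂, so n₃E°₃ = n₁E°₁ + n₂E°₂.
E°₃ = (1×+0.16 + 1×+0.52) / 2 = (+0.680) / 2 = +0.340 V.

+0.340 V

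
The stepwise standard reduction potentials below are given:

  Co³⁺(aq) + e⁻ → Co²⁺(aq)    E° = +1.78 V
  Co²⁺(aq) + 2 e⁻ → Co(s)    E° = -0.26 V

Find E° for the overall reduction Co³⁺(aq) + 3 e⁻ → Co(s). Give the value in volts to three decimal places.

Adding the free-energy changes (−nFE°) of the two steps gives −n₃FE°₃ = −n₁FE°₁ − n₂FE°₂.
E°₃ = (1×+1.78 + 2×-0.26) / 3 = (+1.260) / 3 = +0.420 V.
Simply averaging or adding the two E° values would be wrong; the electron-weighted sum is required.

+0.420 V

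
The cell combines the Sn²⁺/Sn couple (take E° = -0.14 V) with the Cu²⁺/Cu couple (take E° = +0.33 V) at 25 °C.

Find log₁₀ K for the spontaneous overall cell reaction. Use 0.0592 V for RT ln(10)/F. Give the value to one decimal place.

15.9

Cathode: Cu²⁺/Cu; anode: Sn²⁺/Sn. E°cell = +0.47 V, n = 2.
log K = nE°cell / 0.0592 = (2)(+0.47) / 0.0592 = 15.9.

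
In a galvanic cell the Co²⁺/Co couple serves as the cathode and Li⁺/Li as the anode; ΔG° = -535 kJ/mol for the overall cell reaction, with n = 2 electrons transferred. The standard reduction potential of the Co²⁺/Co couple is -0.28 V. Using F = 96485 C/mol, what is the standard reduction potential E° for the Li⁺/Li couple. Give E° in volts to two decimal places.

E°cell = −ΔG°/(nF) = −(-535×10³)/((2)(96485)) = +2.772 V.
Since Co²⁺/Co is the cathode and Li⁺/Li the anode, E°cell = E°(Co²⁺/Co) − E°(Li⁺/Li).
So E°(Li⁺/Li) = E°(Co²⁺/Co) − E°cell = (-0.28) − (+2.772) = -3.05 V.

-3.05 V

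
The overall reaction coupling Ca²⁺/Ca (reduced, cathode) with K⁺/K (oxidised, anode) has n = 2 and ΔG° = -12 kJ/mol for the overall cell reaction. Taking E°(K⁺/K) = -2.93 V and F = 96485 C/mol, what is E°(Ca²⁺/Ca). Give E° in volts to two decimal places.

E°cell = −ΔG°/(nF) = −(-12×10³)/((2)(96485)) = +0.062 V.
Since Ca²⁺/Ca is the cathode and K⁺/K the anode, E°cell = E°(Ca²⁺/Ca) − E°(K⁺/K).
So E°(Ca²⁺/Ca) = E°cell + E°(K⁺/K) = +0.062 + (-2.93) = -2.87 V.

-2.87 V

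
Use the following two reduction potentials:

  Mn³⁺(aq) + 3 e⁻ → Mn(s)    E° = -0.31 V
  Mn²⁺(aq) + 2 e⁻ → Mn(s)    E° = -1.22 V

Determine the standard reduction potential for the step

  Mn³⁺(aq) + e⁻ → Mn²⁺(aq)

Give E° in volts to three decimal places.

Sequential free energies add, so n₃E°₃ = n₁E°₁ + n₂E°₂.
With n₃ = 3, and the known step contributing 2×(-1.22) V, the unknown satisfies 1·E° = 3×(-0.31) − 2×(-1.22) = +1.510.
E° = +1.510 / 1 = +1.510 V.

+1.510 V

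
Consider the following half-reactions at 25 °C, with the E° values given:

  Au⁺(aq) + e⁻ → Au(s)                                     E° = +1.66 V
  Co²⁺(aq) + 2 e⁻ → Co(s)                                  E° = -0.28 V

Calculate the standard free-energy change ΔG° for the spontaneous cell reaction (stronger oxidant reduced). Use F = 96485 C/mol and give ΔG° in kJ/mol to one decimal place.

-374.4 kJ/mol

Au⁺/Au (E° = +1.66 V) is the cathode; Co²⁺/Co (E° = -0.28 V) is the anode, so E°cell = +1.94 V.
Balancing electrons gives n = 2 (lcm of 1 and 2).
ΔG° = −nFE° = −(2)(96485)(+1.94) = -374,362 J = -374.4 kJ/mol.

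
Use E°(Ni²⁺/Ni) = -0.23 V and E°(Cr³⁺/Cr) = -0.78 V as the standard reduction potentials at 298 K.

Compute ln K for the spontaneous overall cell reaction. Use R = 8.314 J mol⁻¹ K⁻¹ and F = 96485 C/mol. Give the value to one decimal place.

128.5

Cathode: Ni²⁺/Ni; anode: Cr³⁺/Cr. E°cell = (-0.23) − (-0.78) = +0.55 V, with n = 6.
ΔG° = −nFE° = −RT ln K, so ln K = nFE°/(RT) = (6)(96485)(+0.55) / ((8.314)(298)) = 128.513.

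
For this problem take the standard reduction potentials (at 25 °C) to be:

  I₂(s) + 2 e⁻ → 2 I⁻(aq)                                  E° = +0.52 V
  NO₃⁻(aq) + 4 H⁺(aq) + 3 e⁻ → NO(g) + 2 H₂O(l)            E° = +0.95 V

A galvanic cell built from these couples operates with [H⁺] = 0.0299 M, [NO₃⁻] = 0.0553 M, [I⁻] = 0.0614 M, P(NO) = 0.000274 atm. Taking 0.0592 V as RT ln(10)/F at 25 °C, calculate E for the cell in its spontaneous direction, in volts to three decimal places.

NO₃⁻/NO is the cathode (higher E°), I₂/I⁻ the anode: E°cell = +0.95 − (+0.52) = +0.43 V, n = 6.
Overall: 2 NO₃⁻(aq) + 8 H⁺(aq) + 6 I⁻(aq) → 2 NO(g) + 4 H₂O(l) + 3 I₂(s)
Q = P(NO)^2 / ([NO₃⁻]^2·[H⁺]^8·[I⁻]^6); log Q = 14.856.
E = E° − (0.0592/n) log Q = +0.43 − (0.0592/6)(14.856) = +0.283 V.

+0.283 V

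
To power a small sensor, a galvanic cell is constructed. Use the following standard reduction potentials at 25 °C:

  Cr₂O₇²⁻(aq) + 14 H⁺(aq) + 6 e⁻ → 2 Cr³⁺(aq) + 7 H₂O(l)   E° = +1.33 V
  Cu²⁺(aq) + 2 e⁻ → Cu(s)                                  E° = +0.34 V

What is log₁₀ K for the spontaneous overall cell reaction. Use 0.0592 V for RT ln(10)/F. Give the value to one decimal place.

100.3

Cathode: Cr₂O₇²⁻/Cr³⁺; anode: Cu²⁺/Cu. E°cell = +0.99 V, n = 6.
log K = nE°cell / 0.0592 = (6)(+0.99) / 0.0592 = 100.3.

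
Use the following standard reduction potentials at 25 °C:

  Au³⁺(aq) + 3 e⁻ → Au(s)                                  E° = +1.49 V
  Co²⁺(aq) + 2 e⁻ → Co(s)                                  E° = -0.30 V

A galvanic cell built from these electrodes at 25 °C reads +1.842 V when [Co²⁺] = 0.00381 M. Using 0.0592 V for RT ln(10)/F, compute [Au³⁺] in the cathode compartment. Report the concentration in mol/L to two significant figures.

0.10 M

Au³⁺/Au is the cathode, Co²⁺/Co the anode: E°cell = +1.79 V, n = 6.
Overall reaction: 2 Au³⁺(aq) + 3 Co(s) → 2 Au(s) + 3 Co²⁺(aq); Q = [Co²⁺]^3/[Au³⁺]^2.
From E = E° − (0.0592/n) log Q: log Q = (E° − E)·n/0.0592 = (+1.79 − (+1.842))·6/0.0592 = -5.2703.
So 2·log[Au³⁺] = 3·log(0.00381) − log Q = -7.2572 − (-5.2703) = -1.9869; log[Au³⁺] = -1.9869 / 2 = -0.9935; [Au³⁺] = 10^(-0.9935) ≈ 0.10 M.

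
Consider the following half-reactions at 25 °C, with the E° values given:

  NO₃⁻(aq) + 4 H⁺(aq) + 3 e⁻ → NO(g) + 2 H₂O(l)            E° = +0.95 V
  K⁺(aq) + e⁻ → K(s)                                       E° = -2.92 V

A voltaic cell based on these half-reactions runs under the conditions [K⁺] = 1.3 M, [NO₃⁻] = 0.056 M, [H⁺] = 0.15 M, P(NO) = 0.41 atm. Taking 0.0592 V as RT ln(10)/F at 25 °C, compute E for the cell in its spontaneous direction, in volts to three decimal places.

NO₃⁻/NO is the cathode (higher E°), K⁺/K the anode: E°cell = +0.95 − (-2.92) = +3.87 V, n = 3.
Overall: NO₃⁻(aq) + 4 H⁺(aq) + 3 K(s) → NO(g) + 2 H₂O(l) + 3 K⁺(aq)
Q = P(NO)·[K⁺]^3 / ([NO₃⁻]·[H⁺]^4); log Q = 4.502.
E = E° − (0.0592/n) log Q = +3.87 − (0.0592/3)(4.502) = +3.781 V.

+3.781 V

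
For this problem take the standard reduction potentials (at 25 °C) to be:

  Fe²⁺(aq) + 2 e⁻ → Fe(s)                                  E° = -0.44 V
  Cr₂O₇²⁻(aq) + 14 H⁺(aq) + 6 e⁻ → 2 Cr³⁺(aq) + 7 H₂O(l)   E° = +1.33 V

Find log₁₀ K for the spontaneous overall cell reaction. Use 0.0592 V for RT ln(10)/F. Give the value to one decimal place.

179.4

Cathode: Cr₂O₇²⁻/Cr³⁺; anode: Fe²⁺/Fe. E°cell = +1.77 V, n = 6.
log K = nE°cell / 0.0592 = (6)(+1.77) / 0.0592 = 179.4.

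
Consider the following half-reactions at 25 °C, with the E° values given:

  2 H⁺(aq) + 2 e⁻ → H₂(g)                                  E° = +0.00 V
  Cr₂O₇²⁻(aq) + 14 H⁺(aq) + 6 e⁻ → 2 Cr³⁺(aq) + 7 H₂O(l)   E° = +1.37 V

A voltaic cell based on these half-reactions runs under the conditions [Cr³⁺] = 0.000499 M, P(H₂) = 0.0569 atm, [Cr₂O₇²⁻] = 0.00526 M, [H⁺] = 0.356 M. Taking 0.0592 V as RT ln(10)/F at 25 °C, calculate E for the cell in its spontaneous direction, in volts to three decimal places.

+1.340 V

Cr₂O₇²⁻/Cr³⁺ is the cathode (higher E°), H⁺/H₂ the anode: E°cell = +1.37 − (+0.00) = +1.37 V, n = 6.
Overall: Cr₂O₇²⁻(aq) + 8 H⁺(aq) + 3 H₂(g) → 2 Cr³⁺(aq) + 7 H₂O(l)
Q = [Cr³⁺]^2 / ([Cr₂O₇²⁻]·[H⁺]^8·P(H₂)^3); log Q = 2.998.
E = E° − (0.0592/n) log Q = +1.37 − (0.0592/6)(2.998) = +1.340 V.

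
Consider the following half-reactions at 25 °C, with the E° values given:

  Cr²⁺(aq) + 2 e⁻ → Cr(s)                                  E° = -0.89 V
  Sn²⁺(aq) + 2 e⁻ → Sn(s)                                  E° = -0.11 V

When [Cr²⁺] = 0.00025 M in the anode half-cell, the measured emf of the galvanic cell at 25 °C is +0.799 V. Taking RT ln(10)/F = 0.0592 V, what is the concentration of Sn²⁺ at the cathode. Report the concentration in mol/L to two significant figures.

Sn²⁺/Sn is the cathode, Cr²⁺/Cr the anode: E°cell = +0.78 V, n = 2.
Overall reaction: Sn²⁺(aq) + Cr(s) → Sn(s) + Cr²⁺(aq); Q = [Cr²⁺]^1/[Sn²⁺]^1.
From E = E° − (0.0592/n) log Q: log Q = (E° − E)·n/0.0592 = (+0.78 − (+0.799))·2/0.0592 = -0.6419.
So 1·log[Sn²⁺] = 1·log(0.00025) − log Q = -3.6021 − (-0.6419) = -2.9602; [Sn²⁺] = 10^(-2.9602) ≈ 0.0011 M.

0.0011 M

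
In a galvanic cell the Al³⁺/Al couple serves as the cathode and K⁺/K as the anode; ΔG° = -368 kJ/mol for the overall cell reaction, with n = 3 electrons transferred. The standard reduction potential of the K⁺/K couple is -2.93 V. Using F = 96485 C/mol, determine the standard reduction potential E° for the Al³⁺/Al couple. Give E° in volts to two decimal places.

-1.66 V

E°cell = −ΔG°/(nF) = −(-368×10³)/((3)(96485)) = +1.271 V.
Since Al³⁺/Al is the cathode and K⁺/K the anode, E°cell = E°(Al³⁺/Al) − E°(K⁺/K).
So E°(Al³⁺/Al) = E°cell + E°(K⁺/K) = +1.271 + (-2.93) = -1.66 V.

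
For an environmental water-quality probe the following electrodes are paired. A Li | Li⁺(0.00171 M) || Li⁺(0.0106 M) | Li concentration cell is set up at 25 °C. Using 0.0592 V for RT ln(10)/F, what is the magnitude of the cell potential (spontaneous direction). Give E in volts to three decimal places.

+0.047 V

For a concentration cell E°cell = 0. The 0.0106 M side is the cathode (reduction is favoured where [Li⁺] is higher).
With n = 1, E = −(0.0592/1) log([Li⁺]ₐₙ/[Li⁺]꜀ₐₜ) = −(0.0592/1) log(0.00171/0.0106) = −(0.0592/1)(-0.792) = +0.047 V.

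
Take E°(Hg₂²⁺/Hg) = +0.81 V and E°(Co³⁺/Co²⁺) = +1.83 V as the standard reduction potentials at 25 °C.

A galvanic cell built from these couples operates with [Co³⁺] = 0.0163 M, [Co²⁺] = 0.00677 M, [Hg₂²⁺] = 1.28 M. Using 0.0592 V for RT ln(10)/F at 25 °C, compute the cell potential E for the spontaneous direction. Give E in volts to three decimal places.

+1.039 V

Co³⁺/Co²⁺ is the cathode (higher E°), Hg₂²⁺/Hg the anode: E°cell = +1.83 − (+0.81) = +1.02 V, n = 2.
Overall: 2 Co³⁺(aq) + 2 Hg(l) → 2 Co²⁺(aq) + Hg₂²⁺(aq)
Q = [Co²⁺]^2·[Hg₂²⁺] / ([Co³⁺]^2); log Q = -0.656.
E = E° − (0.0592/n) log Q = +1.02 − (0.0592/2)(-0.656) = +1.039 V.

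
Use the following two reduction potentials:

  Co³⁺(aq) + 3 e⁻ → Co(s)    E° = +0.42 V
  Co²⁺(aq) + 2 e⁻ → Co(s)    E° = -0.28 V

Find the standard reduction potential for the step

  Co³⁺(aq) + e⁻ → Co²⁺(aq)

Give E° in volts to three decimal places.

Sequential free energies add, so n₃E°₃ = n₁E°₁ + n₂E°₂.
With n₃ = 3, and the known step contributing 2×(-0.28) V, the unknown satisfies 1·E° = 3×(+0.42) − 2×(-0.28) = +1.820.
E° = +1.820 / 1 = +1.820 V.

+1.820 V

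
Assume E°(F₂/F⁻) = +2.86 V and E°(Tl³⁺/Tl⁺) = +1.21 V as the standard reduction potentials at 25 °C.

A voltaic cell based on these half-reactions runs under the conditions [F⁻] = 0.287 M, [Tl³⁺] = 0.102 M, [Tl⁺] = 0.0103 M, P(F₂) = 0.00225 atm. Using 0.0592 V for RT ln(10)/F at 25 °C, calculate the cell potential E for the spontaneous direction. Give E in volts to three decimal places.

F₂/F⁻ is the cathode (higher E°), Tl³⁺/Tl⁺ the anode: E°cell = +2.86 − (+1.21) = +1.65 V, n = 2.
Overall: F₂(g) + Tl⁺(aq) → 2 F⁻(aq) + Tl³⁺(aq)
Q = [F⁻]^2·[Tl³⁺] / (P(F₂)·[Tl⁺]); log Q = 2.559.
E = E° − (0.0592/n) log Q = +1.65 − (0.0592/2)(2.559) = +1.574 V.

+1.574 V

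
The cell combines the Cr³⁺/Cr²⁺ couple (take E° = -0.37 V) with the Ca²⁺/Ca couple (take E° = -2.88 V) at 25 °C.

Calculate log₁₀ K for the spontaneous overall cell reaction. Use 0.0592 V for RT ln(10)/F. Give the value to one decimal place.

84.8

Cathode: Cr³⁺/Cr²⁺; anode: Ca²⁺/Ca. E°cell = +2.51 V, n = 2.
log K = nE°cell / 0.0592 = (2)(+2.51) / 0.0592 = 84.8.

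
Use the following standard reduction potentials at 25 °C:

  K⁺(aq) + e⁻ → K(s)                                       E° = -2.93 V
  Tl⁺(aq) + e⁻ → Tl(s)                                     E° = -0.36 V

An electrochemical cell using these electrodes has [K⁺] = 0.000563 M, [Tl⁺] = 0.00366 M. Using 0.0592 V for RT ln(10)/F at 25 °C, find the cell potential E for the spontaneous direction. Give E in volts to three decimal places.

Tl⁺/Tl is the cathode (higher E°), K⁺/K the anode: E°cell = -0.36 − (-2.93) = +2.57 V, n = 1.
Overall: Tl⁺(aq) + K(s) → Tl(s) + K⁺(aq)
Q = [K⁺] / ([Tl⁺]); log Q = -0.813.
E = E° − (0.0592/n) log Q = +2.57 − (0.0592/1)(-0.813) = +2.618 V.

+2.618 V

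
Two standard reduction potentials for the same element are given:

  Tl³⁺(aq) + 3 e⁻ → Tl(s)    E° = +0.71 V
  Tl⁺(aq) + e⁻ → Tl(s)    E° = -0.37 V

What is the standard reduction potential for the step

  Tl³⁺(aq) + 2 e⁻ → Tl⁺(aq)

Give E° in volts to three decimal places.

+1.250 V

Sequential free energies add, so n₃E°₃ = n₁E°₁ + n₂E°₂.
With n₃ = 3, and the known step contributing 1×(-0.37) V, the unknown satisfies 2·E° = 3×(+0.71) − 1×(-0.37) = +2.500.
E° = +2.500 / 2 = +1.250 V.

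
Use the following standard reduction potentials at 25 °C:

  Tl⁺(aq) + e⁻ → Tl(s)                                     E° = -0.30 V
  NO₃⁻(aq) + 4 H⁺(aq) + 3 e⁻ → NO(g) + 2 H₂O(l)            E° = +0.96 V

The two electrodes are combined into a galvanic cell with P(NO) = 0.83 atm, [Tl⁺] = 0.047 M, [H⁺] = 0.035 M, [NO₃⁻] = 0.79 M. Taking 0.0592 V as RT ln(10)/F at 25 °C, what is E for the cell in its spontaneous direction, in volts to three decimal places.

+1.223 V

NO₃⁻/NO is the cathode (higher E°), Tl⁺/Tl the anode: E°cell = +0.96 − (-0.30) = +1.26 V, n = 3.
Overall: NO₃⁻(aq) + 4 H⁺(aq) + 3 Tl(s) → NO(g) + 2 H₂O(l) + 3 Tl⁺(aq)
Q = P(NO)·[Tl⁺]^3 / ([NO₃⁻]·[H⁺]^4); log Q = 1.861.
E = E° − (0.0592/n) log Q = +1.26 − (0.0592/3)(1.861) = +1.223 V.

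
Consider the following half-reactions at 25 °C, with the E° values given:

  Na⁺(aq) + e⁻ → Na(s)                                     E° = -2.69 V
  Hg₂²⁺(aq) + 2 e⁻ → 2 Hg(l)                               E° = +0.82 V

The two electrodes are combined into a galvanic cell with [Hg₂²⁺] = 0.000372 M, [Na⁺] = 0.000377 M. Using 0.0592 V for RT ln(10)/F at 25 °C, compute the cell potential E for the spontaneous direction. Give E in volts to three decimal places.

+3.611 V

Hg₂²⁺/Hg is the cathode (higher E°), Na⁺/Na the anode: E°cell = +0.82 − (-2.69) = +3.51 V, n = 2.
Overall: Hg₂²⁺(aq) + 2 Na(s) → 2 Hg(l) + 2 Na⁺(aq)
Q = [Na⁺]^2 / ([Hg₂²⁺]); log Q = -3.418.
E = E° − (0.0592/n) log Q = +3.51 − (0.0592/2)(-3.418) = +3.611 V.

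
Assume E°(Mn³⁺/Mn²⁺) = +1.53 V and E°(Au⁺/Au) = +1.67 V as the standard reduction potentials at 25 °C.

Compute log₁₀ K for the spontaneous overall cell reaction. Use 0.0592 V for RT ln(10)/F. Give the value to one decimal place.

2.4

Cathode: Au⁺/Au; anode: Mn³⁺/Mn²⁺. E°cell = +0.14 V, n = 1.
log K = nE°cell / 0.0592 = (1)(+0.14) / 0.0592 = 2.4.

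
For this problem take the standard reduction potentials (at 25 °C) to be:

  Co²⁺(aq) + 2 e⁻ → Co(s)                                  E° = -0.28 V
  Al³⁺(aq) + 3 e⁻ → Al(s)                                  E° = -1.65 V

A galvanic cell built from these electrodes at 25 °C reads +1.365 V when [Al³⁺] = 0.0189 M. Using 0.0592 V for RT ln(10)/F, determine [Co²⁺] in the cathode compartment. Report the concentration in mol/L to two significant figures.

Co²⁺/Co is the cathode, Al³⁺/Al the anode: E°cell = +1.37 V, n = 6.
Overall reaction: 3 Co²⁺(aq) + 2 Al(s) → 3 Co(s) + 2 Al³⁺(aq); Q = [Al³⁺]^2/[Co²⁺]^3.
From E = E° − (0.0592/n) log Q: log Q = (E° − E)·n/0.0592 = (+1.37 − (+1.365))·6/0.0592 = 0.5068.
So 3·log[Co²⁺] = 2·log(0.0189) − log Q = -3.4471 − (0.5068) = -3.9539; log[Co²⁺] = -3.9539 / 3 = -1.3180; [Co²⁺] = 10^(-1.3180) ≈ 0.048 M.

0.048 M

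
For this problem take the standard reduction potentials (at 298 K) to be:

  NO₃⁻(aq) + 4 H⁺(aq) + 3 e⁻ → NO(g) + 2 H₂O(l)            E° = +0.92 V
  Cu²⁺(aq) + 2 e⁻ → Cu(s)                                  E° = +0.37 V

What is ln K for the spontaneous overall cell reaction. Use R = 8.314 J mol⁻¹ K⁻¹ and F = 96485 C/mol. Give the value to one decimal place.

128.5

Cathode: NO₃⁻/NO; anode: Cu²⁺/Cu. E°cell = (+0.92) − (+0.37) = +0.55 V, with n = 6.
ΔG° = −nFE° = −RT ln K, so ln K = nFE°/(RT) = (6)(96485)(+0.55) / ((8.314)(298)) = 128.513.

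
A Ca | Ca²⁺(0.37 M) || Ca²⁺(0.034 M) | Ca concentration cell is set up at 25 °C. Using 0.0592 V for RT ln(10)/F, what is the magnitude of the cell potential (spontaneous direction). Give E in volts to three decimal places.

For a concentration cell E°cell = 0. The 0.37 M side is the cathode (reduction is favoured where [Ca²⁺] is higher).
With n = 2, E = −(0.0592/2) log([Ca²⁺]ₐₙ/[Ca²⁺]꜀ₐₜ) = −(0.0592/2) log(0.034/0.37) = −(0.0592/2)(-1.037) = +0.031 V.

+0.031 V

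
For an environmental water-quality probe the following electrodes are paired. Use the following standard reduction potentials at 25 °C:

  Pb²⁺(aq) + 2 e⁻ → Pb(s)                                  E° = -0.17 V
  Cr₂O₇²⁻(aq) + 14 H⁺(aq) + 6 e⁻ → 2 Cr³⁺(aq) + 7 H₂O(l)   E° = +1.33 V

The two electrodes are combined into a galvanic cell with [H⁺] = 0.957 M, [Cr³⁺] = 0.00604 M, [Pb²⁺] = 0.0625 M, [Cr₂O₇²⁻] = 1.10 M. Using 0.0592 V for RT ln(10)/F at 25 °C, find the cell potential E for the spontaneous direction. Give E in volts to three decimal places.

Cr₂O₇²⁻/Cr³⁺ is the cathode (higher E°), Pb²⁺/Pb the anode: E°cell = +1.33 − (-0.17) = +1.50 V, n = 6.
Overall: Cr₂O₇²⁻(aq) + 14 H⁺(aq) + 3 Pb(s) → 2 Cr³⁺(aq) + 7 H₂O(l) + 3 Pb²⁺(aq)
Q = [Cr³⁺]^2·[Pb²⁺]^3 / ([Cr₂O₇²⁻]·[H⁺]^14); log Q = -7.824.
E = E° − (0.0592/n) log Q = +1.50 − (0.0592/6)(-7.824) = +1.577 V.

+1.577 V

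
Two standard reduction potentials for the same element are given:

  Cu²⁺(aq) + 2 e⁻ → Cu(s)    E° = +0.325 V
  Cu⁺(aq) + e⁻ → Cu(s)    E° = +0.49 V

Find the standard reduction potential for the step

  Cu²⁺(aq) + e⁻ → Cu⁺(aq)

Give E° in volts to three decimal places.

+0.160 V

Sequential free energies add, so n₃E°₃ = n₁E°₁ + n₂E°₂.
With n₃ = 2, and the known step contributing 1×(+0.49) V, the unknown satisfies 1·E° = 2×(+0.325) − 1×(+0.49) = +0.160.
E° = +0.160 / 1 = +0.160 V.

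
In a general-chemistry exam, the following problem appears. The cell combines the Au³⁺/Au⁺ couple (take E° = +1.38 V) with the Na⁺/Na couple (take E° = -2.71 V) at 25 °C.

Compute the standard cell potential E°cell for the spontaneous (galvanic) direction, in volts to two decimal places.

The Au³⁺/Au⁺ couple has the higher reduction potential, so it is the cathode; Na⁺/Na is oxidised at the anode.
E°cell = E°(cathode) − E°(anode) = (+1.38) − (-2.71) = +4.09 V.

+4.09 V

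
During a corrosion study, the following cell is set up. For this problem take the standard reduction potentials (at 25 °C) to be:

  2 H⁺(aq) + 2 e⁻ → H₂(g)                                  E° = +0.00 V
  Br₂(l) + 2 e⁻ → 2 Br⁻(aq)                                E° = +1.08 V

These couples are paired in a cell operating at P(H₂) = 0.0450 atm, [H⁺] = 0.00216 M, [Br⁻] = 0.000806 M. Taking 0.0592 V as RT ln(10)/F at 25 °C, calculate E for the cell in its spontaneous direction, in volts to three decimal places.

+1.381 V

Br₂/Br⁻ is the cathode (higher E°), H⁺/H₂ the anode: E°cell = +1.08 − (+0.00) = +1.08 V, n = 2.
Overall: Br₂(l) + H₂(g) → 2 Br⁻(aq) + 2 H⁺(aq)
Q = [Br⁻]^2·[H⁺]^2 / (P(H₂)); log Q = -10.172.
E = E° − (0.0592/n) log Q = +1.08 − (0.0592/2)(-10.172) = +1.381 V.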